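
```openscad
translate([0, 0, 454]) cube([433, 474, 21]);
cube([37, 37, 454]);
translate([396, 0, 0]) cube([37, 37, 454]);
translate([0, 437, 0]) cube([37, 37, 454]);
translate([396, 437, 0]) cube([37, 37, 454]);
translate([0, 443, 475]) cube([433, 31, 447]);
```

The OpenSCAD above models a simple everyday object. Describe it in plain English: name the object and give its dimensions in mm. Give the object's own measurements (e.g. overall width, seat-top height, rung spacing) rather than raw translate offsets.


A chair. The seat is a 433×474×21 mm slab with its top at z = 475 mm, on four 37×37 mm corner legs (flush with the seat edges, standing on z = 0). A flat backrest 31 mm thick, 447 mm tall, spans the full seat width and rises from the seat top along its +y edge, rear face flush with the rear of the seat.


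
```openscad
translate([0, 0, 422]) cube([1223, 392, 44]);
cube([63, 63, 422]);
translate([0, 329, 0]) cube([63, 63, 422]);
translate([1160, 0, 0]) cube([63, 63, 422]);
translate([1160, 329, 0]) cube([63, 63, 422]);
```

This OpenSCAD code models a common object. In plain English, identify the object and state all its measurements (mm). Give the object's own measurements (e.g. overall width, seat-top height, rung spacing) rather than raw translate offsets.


A bench: a 1223×392 mm seat slab, 44 mm thick, top at z = 466 mm, on four 63×63 mm square legs flush with the seat corners and standing on z = 0.


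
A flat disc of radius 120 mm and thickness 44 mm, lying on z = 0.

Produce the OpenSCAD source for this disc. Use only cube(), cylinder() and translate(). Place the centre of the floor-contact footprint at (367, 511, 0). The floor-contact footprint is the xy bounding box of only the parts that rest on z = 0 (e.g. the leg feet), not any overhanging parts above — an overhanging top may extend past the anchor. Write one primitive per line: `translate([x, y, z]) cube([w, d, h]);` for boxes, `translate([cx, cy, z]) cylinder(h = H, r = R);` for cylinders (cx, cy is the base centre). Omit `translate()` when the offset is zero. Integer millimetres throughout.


translate([367, 511, 0]) cylinder(h = 44, r = 120);


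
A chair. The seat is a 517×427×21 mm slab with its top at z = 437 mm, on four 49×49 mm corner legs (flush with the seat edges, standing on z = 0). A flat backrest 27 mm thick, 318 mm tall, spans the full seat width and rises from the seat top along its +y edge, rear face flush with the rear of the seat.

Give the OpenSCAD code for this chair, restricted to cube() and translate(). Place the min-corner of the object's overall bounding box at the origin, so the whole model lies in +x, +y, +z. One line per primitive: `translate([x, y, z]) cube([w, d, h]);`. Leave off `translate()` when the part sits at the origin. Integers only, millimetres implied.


translate([0, 0, 416]) cube([517, 427, 21]);
cube([49, 49, 416]);
translate([468, 0, 0]) cube([49, 49, 416]);
translate([0, 378, 0]) cube([49, 49, 416]);
translate([468, 378, 0]) cube([49, 49, 416]);
translate([0, 400, 437]) cube([517, 27, 318]);


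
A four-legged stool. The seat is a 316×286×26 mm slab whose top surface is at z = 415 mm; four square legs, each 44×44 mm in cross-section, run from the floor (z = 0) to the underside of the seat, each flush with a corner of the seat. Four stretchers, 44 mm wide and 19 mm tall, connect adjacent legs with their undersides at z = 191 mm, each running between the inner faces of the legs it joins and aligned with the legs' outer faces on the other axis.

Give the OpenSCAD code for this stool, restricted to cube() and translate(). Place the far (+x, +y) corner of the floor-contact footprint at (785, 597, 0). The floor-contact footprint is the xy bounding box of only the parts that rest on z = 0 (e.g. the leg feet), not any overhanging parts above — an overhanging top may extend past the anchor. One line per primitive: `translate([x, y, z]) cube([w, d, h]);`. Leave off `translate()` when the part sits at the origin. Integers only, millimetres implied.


translate([469, 311, 389]) cube([316, 286, 26]);
translate([469, 311, 0]) cube([44, 44, 389]);
translate([741, 311, 0]) cube([44, 44, 389]);
translate([469, 553, 0]) cube([44, 44, 389]);
translate([741, 553, 0]) cube([44, 44, 389]);
translate([513, 311, 191]) cube([228, 44, 19]);
translate([513, 553, 191]) cube([228, 44, 19]);
translate([469, 355, 191]) cube([44, 198, 19]);
translate([741, 355, 191]) cube([44, 198, 19]);


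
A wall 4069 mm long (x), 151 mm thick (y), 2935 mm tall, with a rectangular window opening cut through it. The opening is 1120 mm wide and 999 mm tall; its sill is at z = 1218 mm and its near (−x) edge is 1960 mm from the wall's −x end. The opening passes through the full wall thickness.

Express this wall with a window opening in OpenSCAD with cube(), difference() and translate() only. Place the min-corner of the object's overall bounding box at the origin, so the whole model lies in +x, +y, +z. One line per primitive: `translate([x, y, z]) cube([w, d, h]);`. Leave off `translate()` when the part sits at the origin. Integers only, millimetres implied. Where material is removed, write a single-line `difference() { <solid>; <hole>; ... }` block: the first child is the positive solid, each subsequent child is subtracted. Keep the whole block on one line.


difference() { cube([4069, 151, 2935]); translate([1960, 0, 1218]) cube([1120, 151, 999]); }


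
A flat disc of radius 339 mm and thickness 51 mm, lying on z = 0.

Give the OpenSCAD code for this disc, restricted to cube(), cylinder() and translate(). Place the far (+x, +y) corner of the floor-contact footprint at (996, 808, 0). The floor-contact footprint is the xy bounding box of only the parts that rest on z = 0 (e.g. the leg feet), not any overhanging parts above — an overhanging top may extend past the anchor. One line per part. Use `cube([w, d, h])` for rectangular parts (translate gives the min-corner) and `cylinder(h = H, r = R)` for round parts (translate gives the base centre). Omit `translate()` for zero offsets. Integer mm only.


translate([657, 469, 0]) cylinder(h = 51, r = 339);


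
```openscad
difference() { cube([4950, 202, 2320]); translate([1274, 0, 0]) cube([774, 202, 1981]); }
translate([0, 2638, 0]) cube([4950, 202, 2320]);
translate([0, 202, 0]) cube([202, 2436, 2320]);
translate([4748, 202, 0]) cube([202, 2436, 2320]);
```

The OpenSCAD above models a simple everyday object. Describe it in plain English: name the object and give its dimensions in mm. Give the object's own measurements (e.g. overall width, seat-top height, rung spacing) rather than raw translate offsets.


A single room: four walls, each 2320 mm tall and 202 mm thick, enclosing an outside footprint 4950×2840 mm (x × y), no floor or roof. The front and back walls (−y and +y sides) run the full x-width; the side walls fit between their inner faces. A door opening 774 mm wide and 1981 mm tall is cut through the front wall from the floor up, its −x edge 1274 mm from the wall's −x end.


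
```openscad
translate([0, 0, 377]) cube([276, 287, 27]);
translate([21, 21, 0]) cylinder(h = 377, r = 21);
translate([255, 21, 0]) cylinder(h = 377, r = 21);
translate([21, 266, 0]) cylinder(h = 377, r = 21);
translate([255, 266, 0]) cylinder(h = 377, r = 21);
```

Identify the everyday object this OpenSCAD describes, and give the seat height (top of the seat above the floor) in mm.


A stool. The seat height is 404 mm.

A 276×287×27 slab at z = 377 on four corner cylinders — a stool. The seat top is 377 + 27 = 404 mm.


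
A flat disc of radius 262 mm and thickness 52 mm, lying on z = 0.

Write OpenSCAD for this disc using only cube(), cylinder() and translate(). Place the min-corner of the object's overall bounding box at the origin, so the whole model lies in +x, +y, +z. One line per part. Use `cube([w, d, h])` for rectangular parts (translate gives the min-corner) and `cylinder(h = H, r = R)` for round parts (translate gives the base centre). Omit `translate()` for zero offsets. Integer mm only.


translate([262, 262, 0]) cylinder(h = 52, r = 262);


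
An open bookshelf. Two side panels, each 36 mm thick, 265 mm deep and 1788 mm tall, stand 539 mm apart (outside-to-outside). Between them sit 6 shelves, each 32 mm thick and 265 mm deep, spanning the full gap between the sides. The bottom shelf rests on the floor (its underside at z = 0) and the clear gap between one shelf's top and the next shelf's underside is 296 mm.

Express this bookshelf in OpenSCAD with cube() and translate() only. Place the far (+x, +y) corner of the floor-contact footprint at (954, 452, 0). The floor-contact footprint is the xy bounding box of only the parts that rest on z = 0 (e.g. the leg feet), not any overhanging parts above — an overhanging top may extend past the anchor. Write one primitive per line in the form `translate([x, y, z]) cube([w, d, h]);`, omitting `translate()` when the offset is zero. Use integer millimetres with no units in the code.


translate([415, 187, 0]) cube([36, 265, 1788]);
translate([918, 187, 0]) cube([36, 265, 1788]);
translate([451, 187, 0]) cube([467, 265, 32]);
translate([451, 187, 328]) cube([467, 265, 32]);
translate([451, 187, 656]) cube([467, 265, 32]);
translate([451, 187, 984]) cube([467, 265, 32]);
translate([451, 187, 1312]) cube([467, 265, 32]);
translate([451, 187, 1640]) cube([467, 265, 32]);


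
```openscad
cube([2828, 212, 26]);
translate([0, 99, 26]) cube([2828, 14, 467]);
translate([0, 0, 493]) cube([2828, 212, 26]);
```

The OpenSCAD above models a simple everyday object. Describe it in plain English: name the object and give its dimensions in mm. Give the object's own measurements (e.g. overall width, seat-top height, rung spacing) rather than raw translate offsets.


An I-beam lying along x, 2828 mm long. Overall section height 519 mm. Two flanges 212 mm wide (y) and 26 mm thick, one on the floor and one at the top; a web 14 mm thick runs between them, centred on the flange width.


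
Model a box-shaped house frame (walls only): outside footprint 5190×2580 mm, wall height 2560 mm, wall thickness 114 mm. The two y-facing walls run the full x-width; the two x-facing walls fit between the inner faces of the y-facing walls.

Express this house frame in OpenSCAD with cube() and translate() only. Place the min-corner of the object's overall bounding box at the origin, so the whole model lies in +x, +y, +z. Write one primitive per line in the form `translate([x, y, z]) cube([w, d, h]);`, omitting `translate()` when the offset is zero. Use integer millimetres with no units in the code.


cube([5190, 114, 2560]);
translate([0, 2466, 0]) cube([5190, 114, 2560]);
translate([0, 114, 0]) cube([114, 2352, 2560]);
translate([5076, 114, 0]) cube([114, 2352, 2560]);


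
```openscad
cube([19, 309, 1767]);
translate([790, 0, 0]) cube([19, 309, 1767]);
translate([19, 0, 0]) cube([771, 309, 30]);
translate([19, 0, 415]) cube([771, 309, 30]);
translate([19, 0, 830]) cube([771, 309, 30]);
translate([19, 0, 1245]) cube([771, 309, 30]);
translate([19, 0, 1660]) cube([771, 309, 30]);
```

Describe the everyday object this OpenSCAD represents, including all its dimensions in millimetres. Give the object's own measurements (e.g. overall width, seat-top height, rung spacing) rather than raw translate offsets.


An open bookshelf. Two side panels, each 19 mm thick, 309 mm deep and 1767 mm tall, stand 809 mm apart (outside-to-outside). Between them sit 5 shelves, each 30 mm thick and 309 mm deep, spanning the full gap between the sides. The bottom shelf rests on the floor (its underside at z = 0) and the clear gap between one shelf's top and the next shelf's underside is 385 mm.


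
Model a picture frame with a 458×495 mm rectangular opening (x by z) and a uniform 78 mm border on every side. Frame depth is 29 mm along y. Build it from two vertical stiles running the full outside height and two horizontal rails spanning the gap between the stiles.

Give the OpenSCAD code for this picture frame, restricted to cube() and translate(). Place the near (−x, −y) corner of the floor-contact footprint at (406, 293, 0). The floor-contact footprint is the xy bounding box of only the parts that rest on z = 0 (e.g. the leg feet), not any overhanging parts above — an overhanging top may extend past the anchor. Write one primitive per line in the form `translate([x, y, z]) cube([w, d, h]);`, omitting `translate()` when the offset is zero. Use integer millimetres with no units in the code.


translate([406, 293, 0]) cube([78, 29, 651]);
translate([942, 293, 0]) cube([78, 29, 651]);
translate([484, 293, 0]) cube([458, 29, 78]);
translate([484, 293, 573]) cube([458, 29, 78]);


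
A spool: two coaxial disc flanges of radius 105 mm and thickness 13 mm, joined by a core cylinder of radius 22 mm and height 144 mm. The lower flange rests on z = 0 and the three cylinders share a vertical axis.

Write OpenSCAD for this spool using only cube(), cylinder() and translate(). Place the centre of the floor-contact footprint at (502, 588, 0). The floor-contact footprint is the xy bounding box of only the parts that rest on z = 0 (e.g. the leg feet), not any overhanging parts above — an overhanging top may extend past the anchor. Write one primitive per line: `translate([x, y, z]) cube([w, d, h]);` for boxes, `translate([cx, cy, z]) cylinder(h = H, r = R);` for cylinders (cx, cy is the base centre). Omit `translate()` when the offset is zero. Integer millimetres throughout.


translate([502, 588, 0]) cylinder(h = 13, r = 105);
translate([502, 588, 13]) cylinder(h = 144, r = 22);
translate([502, 588, 157]) cylinder(h = 13, r = 105);


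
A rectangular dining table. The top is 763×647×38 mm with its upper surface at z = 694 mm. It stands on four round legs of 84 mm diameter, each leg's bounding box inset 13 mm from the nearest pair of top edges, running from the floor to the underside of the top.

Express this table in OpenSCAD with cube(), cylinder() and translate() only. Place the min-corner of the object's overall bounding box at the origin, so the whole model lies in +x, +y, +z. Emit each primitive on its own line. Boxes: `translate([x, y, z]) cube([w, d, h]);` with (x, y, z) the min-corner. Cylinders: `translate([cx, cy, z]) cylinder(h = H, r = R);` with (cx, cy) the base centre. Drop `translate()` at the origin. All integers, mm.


// leg_h = 694 - 38 = 656
translate([0, 0, 656]) cube([763, 647, 38]);
translate([55, 55, 0]) cylinder(h = 656, r = 42);
translate([708, 55, 0]) cylinder(h = 656, r = 42);
translate([55, 592, 0]) cylinder(h = 656, r = 42);
translate([708, 592, 0]) cylinder(h = 656, r = 42);


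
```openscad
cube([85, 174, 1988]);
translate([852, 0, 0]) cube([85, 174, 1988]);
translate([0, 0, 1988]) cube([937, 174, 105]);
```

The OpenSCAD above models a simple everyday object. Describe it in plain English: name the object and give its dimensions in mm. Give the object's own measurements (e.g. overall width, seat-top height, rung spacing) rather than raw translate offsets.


A door frame. The clear opening is 767 mm wide and 1988 mm high. Two 85 mm wide jambs, 174 mm deep, stand either side of the opening from the floor to the top of the opening. A 105 mm thick head sits across the top of both jambs, spanning the full outside width of the frame.


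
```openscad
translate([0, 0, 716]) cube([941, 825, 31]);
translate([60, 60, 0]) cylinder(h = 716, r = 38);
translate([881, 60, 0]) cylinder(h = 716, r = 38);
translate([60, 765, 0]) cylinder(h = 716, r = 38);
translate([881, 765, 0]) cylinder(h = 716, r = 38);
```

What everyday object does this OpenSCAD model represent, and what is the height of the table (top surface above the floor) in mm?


A table. The table height is 747 mm.

A 941×825×31 slab sits at z = 716 on four Ø76 mm round legs — a table. The top surface is at 716 + 31 = 747 mm.


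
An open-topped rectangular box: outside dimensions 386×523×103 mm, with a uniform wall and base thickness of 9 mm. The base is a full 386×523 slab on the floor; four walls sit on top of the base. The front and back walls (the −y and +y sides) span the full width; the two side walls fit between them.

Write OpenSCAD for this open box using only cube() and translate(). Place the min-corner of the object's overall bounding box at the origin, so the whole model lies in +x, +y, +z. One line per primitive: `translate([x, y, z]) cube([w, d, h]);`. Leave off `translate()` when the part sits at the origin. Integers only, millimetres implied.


cube([386, 523, 9]);
translate([0, 0, 9]) cube([386, 9, 94]);
translate([0, 514, 9]) cube([386, 9, 94]);
translate([0, 9, 9]) cube([9, 505, 94]);
translate([377, 9, 9]) cube([9, 505, 94]);


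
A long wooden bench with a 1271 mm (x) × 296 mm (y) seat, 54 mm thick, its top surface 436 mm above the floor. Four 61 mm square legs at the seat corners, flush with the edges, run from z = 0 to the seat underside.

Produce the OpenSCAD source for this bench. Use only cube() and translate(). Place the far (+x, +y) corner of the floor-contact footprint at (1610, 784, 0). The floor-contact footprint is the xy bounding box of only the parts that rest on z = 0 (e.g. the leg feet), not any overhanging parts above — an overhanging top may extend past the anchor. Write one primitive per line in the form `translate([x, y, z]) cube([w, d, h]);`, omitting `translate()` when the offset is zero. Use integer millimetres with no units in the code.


translate([339, 488, 382]) cube([1271, 296, 54]);
translate([339, 488, 0]) cube([61, 61, 382]);
translate([339, 723, 0]) cube([61, 61, 382]);
translate([1549, 488, 0]) cube([61, 61, 382]);
translate([1549, 723, 0]) cube([61, 61, 382]);


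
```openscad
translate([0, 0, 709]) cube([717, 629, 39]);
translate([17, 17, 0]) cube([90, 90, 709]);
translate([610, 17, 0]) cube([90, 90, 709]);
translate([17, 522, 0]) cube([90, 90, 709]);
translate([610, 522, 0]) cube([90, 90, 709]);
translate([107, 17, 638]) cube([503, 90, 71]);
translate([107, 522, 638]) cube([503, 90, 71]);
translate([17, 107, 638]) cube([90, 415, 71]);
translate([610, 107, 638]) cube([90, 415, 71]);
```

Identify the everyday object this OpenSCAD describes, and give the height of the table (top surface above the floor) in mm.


A table. The table height is 748 mm.

A 717×629×39 slab sits at z = 709 on four 90 mm square posts — a table. The top surface is at 709 + 39 = 748 mm.


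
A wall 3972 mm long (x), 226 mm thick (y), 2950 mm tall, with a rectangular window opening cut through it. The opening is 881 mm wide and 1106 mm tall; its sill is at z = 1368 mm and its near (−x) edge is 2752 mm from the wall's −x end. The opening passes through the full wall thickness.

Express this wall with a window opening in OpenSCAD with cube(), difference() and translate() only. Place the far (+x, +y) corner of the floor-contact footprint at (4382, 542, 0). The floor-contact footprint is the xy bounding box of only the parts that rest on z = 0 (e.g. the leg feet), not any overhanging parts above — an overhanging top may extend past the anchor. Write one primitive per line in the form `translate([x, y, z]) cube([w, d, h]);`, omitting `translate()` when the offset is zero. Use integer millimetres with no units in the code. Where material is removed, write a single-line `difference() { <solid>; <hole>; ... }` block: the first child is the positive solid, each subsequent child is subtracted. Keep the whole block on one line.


difference() { translate([410, 316, 0]) cube([3972, 226, 2950]); translate([3162, 316, 1368]) cube([881, 226, 1106]); }


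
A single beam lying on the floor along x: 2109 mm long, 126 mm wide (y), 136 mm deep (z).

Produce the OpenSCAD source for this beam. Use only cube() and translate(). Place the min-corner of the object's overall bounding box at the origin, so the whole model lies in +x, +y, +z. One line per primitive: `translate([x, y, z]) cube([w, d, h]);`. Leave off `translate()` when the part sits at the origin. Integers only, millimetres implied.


cube([2109, 126, 136]);


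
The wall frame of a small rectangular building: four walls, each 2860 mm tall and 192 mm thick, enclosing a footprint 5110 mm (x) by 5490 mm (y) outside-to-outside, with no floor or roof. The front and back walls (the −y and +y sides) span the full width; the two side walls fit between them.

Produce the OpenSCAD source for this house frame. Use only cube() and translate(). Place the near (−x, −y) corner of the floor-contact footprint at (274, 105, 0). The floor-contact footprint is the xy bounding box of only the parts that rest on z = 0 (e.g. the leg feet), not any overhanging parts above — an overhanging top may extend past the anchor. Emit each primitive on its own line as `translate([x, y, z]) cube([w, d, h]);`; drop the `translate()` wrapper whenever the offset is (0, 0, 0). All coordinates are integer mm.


translate([274, 105, 0]) cube([5110, 192, 2860]);
translate([274, 5403, 0]) cube([5110, 192, 2860]);
translate([274, 297, 0]) cube([192, 5106, 2860]);
translate([5192, 297, 0]) cube([192, 5106, 2860]);


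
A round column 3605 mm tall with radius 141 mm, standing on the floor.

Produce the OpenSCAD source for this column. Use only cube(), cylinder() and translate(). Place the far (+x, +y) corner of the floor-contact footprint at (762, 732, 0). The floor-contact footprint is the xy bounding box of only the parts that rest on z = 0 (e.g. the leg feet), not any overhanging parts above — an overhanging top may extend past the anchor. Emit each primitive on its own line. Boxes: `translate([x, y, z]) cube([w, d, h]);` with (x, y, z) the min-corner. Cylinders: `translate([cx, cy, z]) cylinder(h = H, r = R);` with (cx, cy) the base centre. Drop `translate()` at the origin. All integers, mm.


translate([621, 591, 0]) cylinder(h = 3605, r = 141);


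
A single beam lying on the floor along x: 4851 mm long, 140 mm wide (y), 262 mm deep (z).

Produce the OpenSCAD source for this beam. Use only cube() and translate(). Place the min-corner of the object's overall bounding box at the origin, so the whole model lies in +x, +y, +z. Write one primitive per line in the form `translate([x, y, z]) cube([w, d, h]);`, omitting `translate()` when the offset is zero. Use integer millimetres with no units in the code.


cube([4851, 140, 262]);


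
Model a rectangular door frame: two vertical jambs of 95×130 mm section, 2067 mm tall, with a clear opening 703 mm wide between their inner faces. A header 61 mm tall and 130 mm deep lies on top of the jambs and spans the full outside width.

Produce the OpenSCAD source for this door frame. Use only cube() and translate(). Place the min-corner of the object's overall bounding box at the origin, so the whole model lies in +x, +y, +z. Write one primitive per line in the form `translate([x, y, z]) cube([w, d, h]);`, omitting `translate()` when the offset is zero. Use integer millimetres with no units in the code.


cube([95, 130, 2067]);
translate([798, 0, 0]) cube([95, 130, 2067]);
translate([0, 0, 2067]) cube([893, 130, 61]);


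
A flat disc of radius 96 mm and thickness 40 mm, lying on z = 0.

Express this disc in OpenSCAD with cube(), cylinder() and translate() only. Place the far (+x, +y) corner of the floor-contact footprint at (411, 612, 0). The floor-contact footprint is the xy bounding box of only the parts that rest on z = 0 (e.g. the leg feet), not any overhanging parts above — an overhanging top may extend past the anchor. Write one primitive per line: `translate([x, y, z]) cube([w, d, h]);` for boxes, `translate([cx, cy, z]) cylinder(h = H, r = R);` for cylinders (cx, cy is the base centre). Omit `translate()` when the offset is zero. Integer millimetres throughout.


translate([315, 516, 0]) cylinder(h = 40, r = 96);


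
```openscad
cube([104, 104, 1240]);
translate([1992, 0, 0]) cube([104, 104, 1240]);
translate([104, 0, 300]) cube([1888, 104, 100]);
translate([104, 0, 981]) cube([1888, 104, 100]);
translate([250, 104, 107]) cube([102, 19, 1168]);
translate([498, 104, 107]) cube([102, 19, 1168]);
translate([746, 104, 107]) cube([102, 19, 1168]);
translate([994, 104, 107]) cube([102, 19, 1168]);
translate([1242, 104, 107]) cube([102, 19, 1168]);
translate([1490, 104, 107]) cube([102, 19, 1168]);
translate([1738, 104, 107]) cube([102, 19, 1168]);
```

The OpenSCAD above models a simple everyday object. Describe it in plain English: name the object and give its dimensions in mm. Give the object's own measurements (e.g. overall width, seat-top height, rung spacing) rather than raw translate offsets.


A fence section. Two 104×104 mm posts, 1240 mm tall, stand on the floor with a clear span of 1888 mm between their inner faces. Two horizontal rails of 104×100 mm section span the gap between the posts with their undersides at z = 300 mm and z = 981 mm, flush with the posts' −y face. 7 pickets, each 102 mm wide, 19 mm thick and 1168 mm tall, are fixed to the +y face of the rails with their bottoms at z = 107 mm, spaced across the span with a 146 mm gap after the −x post and between neighbouring pickets, with 152 mm left before the +x post.


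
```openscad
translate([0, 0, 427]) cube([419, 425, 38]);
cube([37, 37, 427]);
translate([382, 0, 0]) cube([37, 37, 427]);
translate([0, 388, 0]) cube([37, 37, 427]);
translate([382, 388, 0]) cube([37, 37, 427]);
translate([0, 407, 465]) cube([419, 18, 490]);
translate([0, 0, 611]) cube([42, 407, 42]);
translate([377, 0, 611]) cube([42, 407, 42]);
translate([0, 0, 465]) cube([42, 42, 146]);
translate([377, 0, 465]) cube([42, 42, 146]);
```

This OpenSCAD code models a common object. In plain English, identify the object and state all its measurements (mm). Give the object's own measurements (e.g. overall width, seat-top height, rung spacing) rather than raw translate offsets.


A chair. The seat is a 419×425×38 mm slab with its top at z = 465 mm, on four 37×37 mm corner legs (flush with the seat edges, standing on z = 0). A flat backrest 18 mm thick, 490 mm tall, spans the full seat width and rises from the seat top along its +y edge, rear face flush with the rear of the seat. Two armrests of 42×42 mm section run along each side from the seat's front edge to the front of the backrest, top faces 188 mm above the seat top and outer faces flush with the seat's x-edges; a 42×42 mm post under the front of each armrest stands on the seat at the front corner.


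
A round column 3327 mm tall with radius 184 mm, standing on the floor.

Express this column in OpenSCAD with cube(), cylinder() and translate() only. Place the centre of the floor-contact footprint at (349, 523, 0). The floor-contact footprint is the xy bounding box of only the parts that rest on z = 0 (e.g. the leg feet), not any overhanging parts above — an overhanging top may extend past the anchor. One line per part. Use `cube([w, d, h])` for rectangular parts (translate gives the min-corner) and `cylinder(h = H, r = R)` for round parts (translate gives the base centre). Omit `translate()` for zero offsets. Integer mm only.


translate([349, 523, 0]) cylinder(h = 3327, r = 184);


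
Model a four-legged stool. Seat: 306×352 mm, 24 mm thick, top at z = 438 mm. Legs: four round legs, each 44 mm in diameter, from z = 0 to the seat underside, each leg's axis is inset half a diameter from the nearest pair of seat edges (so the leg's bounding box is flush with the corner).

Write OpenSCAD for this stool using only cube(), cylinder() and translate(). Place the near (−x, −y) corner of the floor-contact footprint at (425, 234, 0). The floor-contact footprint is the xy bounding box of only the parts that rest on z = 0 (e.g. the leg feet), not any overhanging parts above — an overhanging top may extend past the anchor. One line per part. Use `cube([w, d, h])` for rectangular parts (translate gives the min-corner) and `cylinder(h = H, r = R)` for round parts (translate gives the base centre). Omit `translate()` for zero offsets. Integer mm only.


translate([425, 234, 414]) cube([306, 352, 24]);
translate([447, 256, 0]) cylinder(h = 414, r = 22);
translate([709, 256, 0]) cylinder(h = 414, r = 22);
translate([447, 564, 0]) cylinder(h = 414, r = 22);
translate([709, 564, 0]) cylinder(h = 414, r = 22);


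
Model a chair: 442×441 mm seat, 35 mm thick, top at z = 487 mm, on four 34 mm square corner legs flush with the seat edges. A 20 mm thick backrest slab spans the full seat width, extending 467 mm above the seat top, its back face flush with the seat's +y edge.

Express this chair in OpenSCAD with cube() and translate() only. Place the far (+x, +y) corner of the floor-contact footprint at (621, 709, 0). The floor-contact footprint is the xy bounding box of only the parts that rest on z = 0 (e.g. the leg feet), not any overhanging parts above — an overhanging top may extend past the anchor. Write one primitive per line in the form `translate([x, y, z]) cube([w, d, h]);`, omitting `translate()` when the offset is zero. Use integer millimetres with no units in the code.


translate([179, 268, 452]) cube([442, 441, 35]);
translate([179, 268, 0]) cube([34, 34, 452]);
translate([587, 268, 0]) cube([34, 34, 452]);
translate([179, 675, 0]) cube([34, 34, 452]);
translate([587, 675, 0]) cube([34, 34, 452]);
translate([179, 689, 487]) cube([442, 20, 467]);


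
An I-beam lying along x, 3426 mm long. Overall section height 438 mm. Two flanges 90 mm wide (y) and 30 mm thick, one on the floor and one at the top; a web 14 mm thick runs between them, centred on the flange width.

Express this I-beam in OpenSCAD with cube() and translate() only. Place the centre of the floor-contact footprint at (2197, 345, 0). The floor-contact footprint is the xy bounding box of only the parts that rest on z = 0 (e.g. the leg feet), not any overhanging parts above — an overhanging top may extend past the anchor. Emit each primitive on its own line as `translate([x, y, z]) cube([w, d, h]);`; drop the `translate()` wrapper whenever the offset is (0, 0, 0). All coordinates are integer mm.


translate([484, 300, 0]) cube([3426, 90, 30]);
translate([484, 338, 30]) cube([3426, 14, 378]);
translate([484, 300, 408]) cube([3426, 90, 30]);


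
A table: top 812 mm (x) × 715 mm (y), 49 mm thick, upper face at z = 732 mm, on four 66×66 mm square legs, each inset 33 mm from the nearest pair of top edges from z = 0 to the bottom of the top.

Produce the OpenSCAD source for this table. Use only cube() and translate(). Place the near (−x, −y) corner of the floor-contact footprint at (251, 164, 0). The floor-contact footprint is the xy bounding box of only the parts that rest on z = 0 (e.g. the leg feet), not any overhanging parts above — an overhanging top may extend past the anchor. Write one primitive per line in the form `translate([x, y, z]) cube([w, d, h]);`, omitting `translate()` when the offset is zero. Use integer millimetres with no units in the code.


translate([218, 131, 683]) cube([812, 715, 49]);
translate([251, 164, 0]) cube([66, 66, 683]);
translate([931, 164, 0]) cube([66, 66, 683]);
translate([251, 747, 0]) cube([66, 66, 683]);
translate([931, 747, 0]) cube([66, 66, 683]);


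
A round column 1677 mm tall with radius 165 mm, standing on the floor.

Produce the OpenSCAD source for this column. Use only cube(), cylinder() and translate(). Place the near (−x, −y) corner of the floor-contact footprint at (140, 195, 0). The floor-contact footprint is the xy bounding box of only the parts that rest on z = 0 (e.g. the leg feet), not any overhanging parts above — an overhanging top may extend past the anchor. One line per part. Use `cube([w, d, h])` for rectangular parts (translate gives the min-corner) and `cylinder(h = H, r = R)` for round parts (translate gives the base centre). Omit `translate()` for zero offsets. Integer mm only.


translate([305, 360, 0]) cylinder(h = 1677, r = 165);


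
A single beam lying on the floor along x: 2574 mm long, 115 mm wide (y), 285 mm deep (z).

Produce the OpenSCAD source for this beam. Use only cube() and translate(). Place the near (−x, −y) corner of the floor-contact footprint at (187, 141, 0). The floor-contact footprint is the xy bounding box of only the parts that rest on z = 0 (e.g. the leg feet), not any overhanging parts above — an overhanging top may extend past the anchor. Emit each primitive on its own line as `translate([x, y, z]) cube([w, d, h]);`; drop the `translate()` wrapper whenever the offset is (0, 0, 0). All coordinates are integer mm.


translate([187, 141, 0]) cube([2574, 115, 285]);


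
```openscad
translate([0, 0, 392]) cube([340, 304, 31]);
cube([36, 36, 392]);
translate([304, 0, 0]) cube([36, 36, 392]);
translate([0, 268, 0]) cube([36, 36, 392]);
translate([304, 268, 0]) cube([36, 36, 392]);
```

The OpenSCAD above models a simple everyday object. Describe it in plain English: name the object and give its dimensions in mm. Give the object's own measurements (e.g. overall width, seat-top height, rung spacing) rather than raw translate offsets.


A simple wooden stool: a rectangular seat 340 mm (x) by 304 mm (y), 31 mm thick, top face at z = 423 mm, on four square legs, each 36×36 mm in cross-section. The legs rest on z = 0, each flush with a corner of the seat.


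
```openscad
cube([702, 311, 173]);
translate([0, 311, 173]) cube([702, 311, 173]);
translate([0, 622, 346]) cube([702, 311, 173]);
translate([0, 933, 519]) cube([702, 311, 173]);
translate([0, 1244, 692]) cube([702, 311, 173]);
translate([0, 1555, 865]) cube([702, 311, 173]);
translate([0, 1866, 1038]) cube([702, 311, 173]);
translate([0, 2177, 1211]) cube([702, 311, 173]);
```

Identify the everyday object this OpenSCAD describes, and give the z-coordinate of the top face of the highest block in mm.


A staircase. The total rise is 1384 mm.

8 identical blocks, each offset up and back from the previous — a staircase. Each step is 173 mm tall and there are 8 of them, so the total rise is 8 × 173 = 1384 mm.


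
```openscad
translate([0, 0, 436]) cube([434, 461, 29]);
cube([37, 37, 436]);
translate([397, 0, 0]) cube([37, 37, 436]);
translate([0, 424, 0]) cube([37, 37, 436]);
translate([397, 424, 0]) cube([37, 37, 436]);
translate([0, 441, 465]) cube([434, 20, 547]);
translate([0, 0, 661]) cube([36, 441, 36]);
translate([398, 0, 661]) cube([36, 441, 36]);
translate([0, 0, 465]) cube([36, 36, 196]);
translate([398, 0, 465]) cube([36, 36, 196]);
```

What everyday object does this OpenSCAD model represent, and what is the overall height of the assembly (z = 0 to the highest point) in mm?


A chair. The overall height is 1012 mm.

A slab on four corner posts with a tall panel at the back — a chair. The seat slab sits at z = 436 with thickness 29, and the 547 mm backrest starts at the seat top, so the overall height is 436 + 29 + 547 = 1012 mm.


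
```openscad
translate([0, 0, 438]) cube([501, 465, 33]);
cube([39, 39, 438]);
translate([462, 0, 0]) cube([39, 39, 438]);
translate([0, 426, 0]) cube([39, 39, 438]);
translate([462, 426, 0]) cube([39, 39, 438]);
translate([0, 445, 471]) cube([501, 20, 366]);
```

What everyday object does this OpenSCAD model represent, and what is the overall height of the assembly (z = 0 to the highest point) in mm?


A chair. The overall height is 837 mm.

A slab on four corner posts with a tall panel at the back — a chair. The seat slab sits at z = 438 with thickness 33, and the 366 mm backrest starts at the seat top, so the overall height is 438 + 33 + 366 = 837 mm.


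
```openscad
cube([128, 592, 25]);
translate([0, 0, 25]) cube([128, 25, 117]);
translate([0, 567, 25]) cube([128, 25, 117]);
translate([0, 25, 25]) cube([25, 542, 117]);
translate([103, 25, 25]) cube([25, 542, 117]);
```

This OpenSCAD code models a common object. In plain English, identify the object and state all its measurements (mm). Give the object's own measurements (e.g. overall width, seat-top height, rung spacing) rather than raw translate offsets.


An open-topped rectangular box: outside dimensions 128×592×142 mm, with a uniform wall and base thickness of 25 mm. The base is a full 128×592 slab on the floor; four walls sit on top of the base. The front and back walls (the −y and +y sides) span the full width; the two side walls fit between them.


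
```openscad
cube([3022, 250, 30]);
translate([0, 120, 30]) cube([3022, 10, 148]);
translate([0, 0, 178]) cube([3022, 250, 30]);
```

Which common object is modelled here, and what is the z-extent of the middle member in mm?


An I-beam. The web height is 148 mm.

Two wide flanges with a thin centred web — an I-beam. Overall 208 mm minus two 30 mm flanges gives a web of 208 − 2·30 = 148 mm.


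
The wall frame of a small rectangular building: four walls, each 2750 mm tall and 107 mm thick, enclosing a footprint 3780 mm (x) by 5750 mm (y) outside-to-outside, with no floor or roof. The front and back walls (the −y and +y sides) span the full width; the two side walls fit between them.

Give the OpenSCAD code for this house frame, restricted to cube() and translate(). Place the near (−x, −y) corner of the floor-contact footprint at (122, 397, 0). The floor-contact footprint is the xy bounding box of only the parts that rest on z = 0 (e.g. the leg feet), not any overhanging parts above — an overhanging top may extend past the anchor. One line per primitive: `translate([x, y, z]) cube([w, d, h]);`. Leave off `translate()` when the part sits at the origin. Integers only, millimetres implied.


translate([122, 397, 0]) cube([3780, 107, 2750]);
translate([122, 6040, 0]) cube([3780, 107, 2750]);
translate([122, 504, 0]) cube([107, 5536, 2750]);
translate([3795, 504, 0]) cube([107, 5536, 2750]);


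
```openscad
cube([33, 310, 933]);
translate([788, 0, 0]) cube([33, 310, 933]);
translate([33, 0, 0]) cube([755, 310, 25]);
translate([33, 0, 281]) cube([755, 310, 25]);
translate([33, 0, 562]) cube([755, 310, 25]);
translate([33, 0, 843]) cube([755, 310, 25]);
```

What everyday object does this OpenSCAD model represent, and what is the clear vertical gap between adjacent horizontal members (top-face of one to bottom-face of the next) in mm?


A bookshelf. The clear shelf gap is 256 mm.

Two tall side panels with 4 horizontal boards between them — a bookshelf. The first two shelf undersides are at z = 0 and z = 281; with shelf thickness 25, the clear gap is 281 − 0 − 25 = 256 mm.


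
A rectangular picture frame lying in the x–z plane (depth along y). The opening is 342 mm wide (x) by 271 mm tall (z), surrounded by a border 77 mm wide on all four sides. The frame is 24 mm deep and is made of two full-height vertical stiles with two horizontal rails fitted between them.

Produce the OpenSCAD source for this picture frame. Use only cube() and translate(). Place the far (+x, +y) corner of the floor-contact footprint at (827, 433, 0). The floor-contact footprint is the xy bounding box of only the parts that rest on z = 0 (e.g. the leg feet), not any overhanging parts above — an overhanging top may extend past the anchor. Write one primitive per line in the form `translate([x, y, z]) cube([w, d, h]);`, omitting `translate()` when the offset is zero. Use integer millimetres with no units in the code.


translate([331, 409, 0]) cube([77, 24, 425]);
translate([750, 409, 0]) cube([77, 24, 425]);
translate([408, 409, 0]) cube([342, 24, 77]);
translate([408, 409, 348]) cube([342, 24, 77]);


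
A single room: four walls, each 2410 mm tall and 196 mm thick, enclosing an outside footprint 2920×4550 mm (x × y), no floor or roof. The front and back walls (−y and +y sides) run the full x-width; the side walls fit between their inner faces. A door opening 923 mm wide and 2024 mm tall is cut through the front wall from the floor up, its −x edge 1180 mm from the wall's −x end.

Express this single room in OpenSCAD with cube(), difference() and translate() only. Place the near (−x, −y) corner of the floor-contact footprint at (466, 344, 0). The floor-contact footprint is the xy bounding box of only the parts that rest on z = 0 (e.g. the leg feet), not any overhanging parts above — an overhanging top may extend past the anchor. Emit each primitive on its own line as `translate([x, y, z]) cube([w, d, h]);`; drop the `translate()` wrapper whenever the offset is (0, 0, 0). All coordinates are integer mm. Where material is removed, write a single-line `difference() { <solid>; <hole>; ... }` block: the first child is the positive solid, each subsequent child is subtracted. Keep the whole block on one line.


difference() { translate([466, 344, 0]) cube([2920, 196, 2410]); translate([1646, 344, 0]) cube([923, 196, 2024]); }
translate([466, 4698, 0]) cube([2920, 196, 2410]);
translate([466, 540, 0]) cube([196, 4158, 2410]);
translate([3190, 540, 0]) cube([196, 4158, 2410]);
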